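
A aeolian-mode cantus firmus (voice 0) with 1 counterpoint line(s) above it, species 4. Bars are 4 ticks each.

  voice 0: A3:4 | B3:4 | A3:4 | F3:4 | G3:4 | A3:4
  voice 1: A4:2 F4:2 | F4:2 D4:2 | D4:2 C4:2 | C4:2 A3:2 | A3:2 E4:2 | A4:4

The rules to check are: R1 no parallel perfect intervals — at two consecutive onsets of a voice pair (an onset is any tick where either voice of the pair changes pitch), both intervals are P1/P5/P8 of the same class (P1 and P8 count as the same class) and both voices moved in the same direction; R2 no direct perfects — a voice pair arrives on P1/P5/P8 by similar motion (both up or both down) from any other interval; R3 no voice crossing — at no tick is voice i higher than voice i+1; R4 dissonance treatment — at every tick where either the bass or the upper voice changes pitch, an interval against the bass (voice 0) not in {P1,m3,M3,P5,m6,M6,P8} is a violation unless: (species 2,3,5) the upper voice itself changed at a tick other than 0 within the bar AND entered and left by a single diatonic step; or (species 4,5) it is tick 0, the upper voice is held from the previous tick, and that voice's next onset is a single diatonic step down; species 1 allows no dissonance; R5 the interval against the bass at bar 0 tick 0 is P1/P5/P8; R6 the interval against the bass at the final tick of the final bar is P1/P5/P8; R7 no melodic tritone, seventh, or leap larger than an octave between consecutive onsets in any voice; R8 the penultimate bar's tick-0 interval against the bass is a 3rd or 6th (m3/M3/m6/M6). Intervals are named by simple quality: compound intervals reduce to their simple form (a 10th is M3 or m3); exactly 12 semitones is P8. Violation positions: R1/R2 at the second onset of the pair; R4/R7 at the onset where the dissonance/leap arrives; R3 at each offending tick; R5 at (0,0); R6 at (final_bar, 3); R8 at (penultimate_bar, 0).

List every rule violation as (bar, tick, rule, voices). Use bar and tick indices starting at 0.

(1, 0, R4, (0, 1))
(4, 0, R4, (0, 1))
(4, 0, R8, (0, 1))
(5, 0, R2, (0, 1))

bar 0: v0=A3 v1=A4 downbeat P8
bar 1: v0=B3 v1=F4 downbeat TT
bar 2: v0=A3 v1=D4 downbeat P4
bar 3: v0=F3 v1=C4 downbeat P5
bar 4: v0=G3 v1=A3 downbeat M2
bar 5: v0=A3 v1=A4 downbeat P8
  -> R4 @ bar 1 tick 0 v(0, 1): B3/F4 TT untreated
  -> R4 @ bar 4 tick 0 v(0, 1): G3/A3 M2 untreated
  -> R8 @ bar 4 tick 0 v(0, 1): penult M2 not 3rd/6th
  -> R2 @ bar 5 tick 0 v(0, 1): G3/E4 M6 -> A3/A4 P8 similar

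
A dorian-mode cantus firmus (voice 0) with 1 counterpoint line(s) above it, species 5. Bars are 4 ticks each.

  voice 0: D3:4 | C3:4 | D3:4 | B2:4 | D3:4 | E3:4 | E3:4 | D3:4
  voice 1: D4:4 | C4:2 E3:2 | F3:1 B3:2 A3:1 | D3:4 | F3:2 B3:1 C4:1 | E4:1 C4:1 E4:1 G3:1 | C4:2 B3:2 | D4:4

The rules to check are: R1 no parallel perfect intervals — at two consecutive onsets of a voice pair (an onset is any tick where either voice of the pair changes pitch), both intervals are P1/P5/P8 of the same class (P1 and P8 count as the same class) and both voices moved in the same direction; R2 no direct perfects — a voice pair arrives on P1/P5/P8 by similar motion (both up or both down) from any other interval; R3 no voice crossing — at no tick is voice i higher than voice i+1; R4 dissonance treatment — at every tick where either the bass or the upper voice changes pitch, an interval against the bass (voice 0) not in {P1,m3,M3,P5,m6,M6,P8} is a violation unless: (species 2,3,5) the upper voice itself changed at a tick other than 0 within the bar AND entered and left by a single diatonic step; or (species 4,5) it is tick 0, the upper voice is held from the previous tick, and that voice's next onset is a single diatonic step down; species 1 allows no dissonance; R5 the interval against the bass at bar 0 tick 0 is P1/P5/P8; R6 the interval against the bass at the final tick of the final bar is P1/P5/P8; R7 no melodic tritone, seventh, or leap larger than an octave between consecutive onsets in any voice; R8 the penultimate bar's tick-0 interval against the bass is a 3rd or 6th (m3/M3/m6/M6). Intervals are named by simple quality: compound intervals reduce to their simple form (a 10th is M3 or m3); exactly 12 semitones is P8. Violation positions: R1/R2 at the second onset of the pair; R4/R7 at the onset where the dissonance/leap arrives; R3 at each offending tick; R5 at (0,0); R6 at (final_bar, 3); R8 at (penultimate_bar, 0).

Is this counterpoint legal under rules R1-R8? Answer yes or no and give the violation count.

bar 0: v0=D3 v1=D4 (P8)
bar 1: v0=C3 v1=C4 (P8)
bar 2: v0=D3 v1=F3 (m3)
bar 3: v0=B2 v1=D3 (m3)
bar 4: v0=D3 v1=F3 (m3)
bar 5: v0=E3 v1=E4 (P8)
bar 6: v0=E3 v1=C4 (m6)
bar 7: v0=D3 v1=D4 (P8)
  R1 @ bar1.0: D3/D4 P8 -> C3/C4 P8 similar
  R7 @ bar2.1: F3->B3 leap 6st
  R7 @ bar4.2: F3->B3 leap 6st
  R4 @ bar4.3: D3/C4 m7 untreated
  R2 @ bar5.0: D3/C4 m7 -> E3/E4 P8 similar

No (5 violations)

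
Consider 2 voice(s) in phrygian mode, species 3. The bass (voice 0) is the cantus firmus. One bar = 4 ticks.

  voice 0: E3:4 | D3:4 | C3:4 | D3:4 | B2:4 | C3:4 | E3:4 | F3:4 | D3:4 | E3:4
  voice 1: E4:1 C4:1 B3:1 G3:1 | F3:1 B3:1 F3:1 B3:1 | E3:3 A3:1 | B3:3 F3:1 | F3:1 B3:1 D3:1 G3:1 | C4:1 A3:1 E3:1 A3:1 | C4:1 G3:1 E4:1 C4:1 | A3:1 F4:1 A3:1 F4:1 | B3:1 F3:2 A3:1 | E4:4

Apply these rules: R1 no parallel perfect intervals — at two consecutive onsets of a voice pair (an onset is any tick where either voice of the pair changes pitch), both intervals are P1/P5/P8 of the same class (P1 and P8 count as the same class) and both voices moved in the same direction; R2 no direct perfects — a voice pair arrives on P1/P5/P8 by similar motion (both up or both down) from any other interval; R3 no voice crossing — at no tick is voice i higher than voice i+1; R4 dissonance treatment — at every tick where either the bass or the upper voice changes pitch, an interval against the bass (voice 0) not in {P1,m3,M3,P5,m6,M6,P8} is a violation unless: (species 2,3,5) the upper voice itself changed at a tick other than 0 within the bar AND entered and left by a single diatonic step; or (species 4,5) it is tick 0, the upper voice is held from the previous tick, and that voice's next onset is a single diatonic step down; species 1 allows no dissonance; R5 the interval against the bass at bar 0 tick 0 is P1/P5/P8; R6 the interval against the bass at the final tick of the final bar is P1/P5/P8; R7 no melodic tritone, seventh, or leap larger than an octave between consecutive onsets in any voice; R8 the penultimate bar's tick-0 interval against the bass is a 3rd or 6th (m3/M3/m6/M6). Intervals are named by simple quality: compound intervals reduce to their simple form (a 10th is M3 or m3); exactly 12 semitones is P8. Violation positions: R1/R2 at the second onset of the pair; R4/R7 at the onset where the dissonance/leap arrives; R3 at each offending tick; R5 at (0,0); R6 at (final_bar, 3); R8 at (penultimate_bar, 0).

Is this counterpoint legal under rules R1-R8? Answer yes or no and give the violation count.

No (10 violations)

bar 0: v0=E3 v1=E4 (P8)
bar 1: v0=D3 v1=F3 (m3)
bar 2: v0=C3 v1=E3 (M3)
bar 3: v0=D3 v1=B3 (M6)
bar 4: v0=B2 v1=F3 (TT)
bar 5: v0=C3 v1=C4 (P8)
bar 6: v0=E3 v1=C4 (m6)
bar 7: v0=F3 v1=A3 (M3)
bar 8: v0=D3 v1=B3 (M6)
bar 9: v0=E3 v1=E4 (P8)
  R7 @ bar1.1: F3->B3 leap 6st
  R7 @ bar1.2: B3->F3 leap 6st
  R7 @ bar1.3: F3->B3 leap 6st
  R7 @ bar3.3: B3->F3 leap 6st
  R4 @ bar4.0: B2/F3 TT untreated
  R7 @ bar4.1: F3->B3 leap 6st
  R2 @ bar5.0: B2/G3 m6 -> C3/C4 P8 similar
  R7 @ bar8.0: F4->B3 leap 6st
  R7 @ bar8.1: B3->F3 leap 6st
  R2 @ bar9.0: D3/A3 P5 -> E3/E4 P8 similar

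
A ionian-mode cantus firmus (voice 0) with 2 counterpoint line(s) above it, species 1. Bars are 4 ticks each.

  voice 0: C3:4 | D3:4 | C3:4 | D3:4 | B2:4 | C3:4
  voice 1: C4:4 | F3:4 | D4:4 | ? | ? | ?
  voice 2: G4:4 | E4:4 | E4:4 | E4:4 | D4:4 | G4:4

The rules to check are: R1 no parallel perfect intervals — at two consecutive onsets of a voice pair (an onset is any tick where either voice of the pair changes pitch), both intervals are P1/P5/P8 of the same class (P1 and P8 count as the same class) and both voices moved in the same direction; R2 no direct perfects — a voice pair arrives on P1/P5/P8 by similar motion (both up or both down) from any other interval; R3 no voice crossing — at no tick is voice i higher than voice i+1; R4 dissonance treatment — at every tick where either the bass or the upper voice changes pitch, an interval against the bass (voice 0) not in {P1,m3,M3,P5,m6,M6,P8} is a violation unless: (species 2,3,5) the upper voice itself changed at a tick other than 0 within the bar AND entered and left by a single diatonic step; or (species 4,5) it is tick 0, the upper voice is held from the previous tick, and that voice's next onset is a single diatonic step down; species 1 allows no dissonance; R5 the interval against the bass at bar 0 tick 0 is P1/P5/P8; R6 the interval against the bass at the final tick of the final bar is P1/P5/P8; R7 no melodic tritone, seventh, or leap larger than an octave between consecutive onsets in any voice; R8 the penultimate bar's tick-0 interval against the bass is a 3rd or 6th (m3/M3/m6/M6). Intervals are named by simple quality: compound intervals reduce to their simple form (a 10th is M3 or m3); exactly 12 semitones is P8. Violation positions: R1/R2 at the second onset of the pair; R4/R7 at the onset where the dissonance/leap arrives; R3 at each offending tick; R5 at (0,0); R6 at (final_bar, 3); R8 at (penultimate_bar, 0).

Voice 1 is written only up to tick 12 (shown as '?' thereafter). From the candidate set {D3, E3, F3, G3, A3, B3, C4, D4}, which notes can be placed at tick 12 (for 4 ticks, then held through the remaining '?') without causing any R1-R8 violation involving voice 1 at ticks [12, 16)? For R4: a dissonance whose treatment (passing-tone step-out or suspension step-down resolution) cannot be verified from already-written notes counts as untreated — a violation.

{A3, B3, D3, D4, F3}

D3: legal
E3: violates R4,R7
F3: legal
G3: violates R4
A3: legal
B3: legal
C4: violates R4
D4: legal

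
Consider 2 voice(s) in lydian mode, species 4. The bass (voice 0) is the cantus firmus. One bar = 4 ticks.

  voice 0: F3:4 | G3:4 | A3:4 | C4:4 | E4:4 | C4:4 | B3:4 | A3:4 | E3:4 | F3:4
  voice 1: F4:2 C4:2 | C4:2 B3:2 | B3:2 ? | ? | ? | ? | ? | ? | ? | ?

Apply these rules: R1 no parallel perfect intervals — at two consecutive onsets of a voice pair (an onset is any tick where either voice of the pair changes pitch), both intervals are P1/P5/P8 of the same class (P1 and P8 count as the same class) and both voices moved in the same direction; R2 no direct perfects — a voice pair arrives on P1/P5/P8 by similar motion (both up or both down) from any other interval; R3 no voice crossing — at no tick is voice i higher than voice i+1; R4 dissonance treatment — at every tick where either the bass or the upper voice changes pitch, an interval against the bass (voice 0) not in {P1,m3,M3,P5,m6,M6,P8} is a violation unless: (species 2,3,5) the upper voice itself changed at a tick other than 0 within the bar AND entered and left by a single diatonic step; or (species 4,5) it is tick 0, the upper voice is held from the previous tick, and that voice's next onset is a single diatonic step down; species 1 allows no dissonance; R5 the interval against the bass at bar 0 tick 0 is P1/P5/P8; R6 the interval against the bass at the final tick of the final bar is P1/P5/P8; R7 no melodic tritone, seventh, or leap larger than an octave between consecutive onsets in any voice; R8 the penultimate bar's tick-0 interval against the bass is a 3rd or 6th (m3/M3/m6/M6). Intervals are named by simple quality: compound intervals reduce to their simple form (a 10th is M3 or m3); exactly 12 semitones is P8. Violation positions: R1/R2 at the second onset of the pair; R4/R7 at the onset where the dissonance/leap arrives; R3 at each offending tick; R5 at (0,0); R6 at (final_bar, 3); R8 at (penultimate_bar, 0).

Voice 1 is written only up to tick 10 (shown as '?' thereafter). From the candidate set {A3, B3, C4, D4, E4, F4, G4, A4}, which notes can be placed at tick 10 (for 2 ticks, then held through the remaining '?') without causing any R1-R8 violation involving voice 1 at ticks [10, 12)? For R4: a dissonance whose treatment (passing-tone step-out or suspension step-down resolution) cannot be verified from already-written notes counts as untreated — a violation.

A3: legal
B3: legal
C4: legal
D4: violates R4
E4: legal
F4: violates R7
G4: violates R4
A4: violates R7

{A3, B3, C4, E4}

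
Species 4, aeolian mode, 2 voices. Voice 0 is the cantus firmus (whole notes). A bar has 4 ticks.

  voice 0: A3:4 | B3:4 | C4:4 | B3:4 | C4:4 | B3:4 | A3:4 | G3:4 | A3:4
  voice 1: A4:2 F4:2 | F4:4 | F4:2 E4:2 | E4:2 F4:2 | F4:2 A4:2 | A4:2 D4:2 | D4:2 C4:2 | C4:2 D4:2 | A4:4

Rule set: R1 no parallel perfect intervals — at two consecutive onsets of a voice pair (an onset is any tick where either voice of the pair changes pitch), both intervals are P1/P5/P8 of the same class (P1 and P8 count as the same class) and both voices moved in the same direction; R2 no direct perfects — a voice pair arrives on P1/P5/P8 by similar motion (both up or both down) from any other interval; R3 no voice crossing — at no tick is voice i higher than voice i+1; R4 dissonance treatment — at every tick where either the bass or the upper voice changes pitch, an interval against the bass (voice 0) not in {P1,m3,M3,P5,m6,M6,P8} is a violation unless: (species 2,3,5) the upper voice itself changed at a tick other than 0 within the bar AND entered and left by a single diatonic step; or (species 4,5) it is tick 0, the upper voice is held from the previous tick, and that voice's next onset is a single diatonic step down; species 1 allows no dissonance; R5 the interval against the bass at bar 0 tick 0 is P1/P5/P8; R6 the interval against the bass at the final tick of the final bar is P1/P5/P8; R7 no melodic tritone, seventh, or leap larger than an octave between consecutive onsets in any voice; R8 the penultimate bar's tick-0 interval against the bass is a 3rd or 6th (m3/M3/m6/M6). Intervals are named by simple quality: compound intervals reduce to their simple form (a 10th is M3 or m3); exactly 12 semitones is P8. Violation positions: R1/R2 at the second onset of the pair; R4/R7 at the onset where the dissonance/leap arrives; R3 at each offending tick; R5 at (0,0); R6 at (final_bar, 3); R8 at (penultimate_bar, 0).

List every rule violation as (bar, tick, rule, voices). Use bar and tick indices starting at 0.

(3, 0, R4, (0, 1))
(3, 2, R4, (0, 1))
(4, 0, R4, (0, 1))
(5, 0, R4, (0, 1))
(7, 0, R4, (0, 1))
(7, 0, R8, (0, 1))
(8, 0, R2, (0, 1))

bar 0: v0=A3 v1=A4 downbeat P8
bar 1: v0=B3 v1=F4 downbeat TT
bar 2: v0=C4 v1=F4 downbeat P4
bar 3: v0=B3 v1=E4 downbeat P4
bar 4: v0=C4 v1=F4 downbeat P4
bar 5: v0=B3 v1=A4 downbeat m7
bar 6: v0=A3 v1=D4 downbeat P4
bar 7: v0=G3 v1=C4 downbeat P4
bar 8: v0=A3 v1=A4 downbeat P8
  -> R4 @ bar 3 tick 0 v(0, 1): B3/E4 P4 untreated
  -> R4 @ bar 3 tick 2 v(0, 1): B3/F4 TT untreated
  -> R4 @ bar 4 tick 0 v(0, 1): C4/F4 P4 untreated
  -> R4 @ bar 5 tick 0 v(0, 1): B3/A4 m7 untreated
  -> R4 @ bar 7 tick 0 v(0, 1): G3/C4 P4 untreated
  -> R8 @ bar 7 tick 0 v(0, 1): penult P4 not 3rd/6th
  -> R2 @ bar 8 tick 0 v(0, 1): G3/D4 P5 -> A3/A4 P8 similar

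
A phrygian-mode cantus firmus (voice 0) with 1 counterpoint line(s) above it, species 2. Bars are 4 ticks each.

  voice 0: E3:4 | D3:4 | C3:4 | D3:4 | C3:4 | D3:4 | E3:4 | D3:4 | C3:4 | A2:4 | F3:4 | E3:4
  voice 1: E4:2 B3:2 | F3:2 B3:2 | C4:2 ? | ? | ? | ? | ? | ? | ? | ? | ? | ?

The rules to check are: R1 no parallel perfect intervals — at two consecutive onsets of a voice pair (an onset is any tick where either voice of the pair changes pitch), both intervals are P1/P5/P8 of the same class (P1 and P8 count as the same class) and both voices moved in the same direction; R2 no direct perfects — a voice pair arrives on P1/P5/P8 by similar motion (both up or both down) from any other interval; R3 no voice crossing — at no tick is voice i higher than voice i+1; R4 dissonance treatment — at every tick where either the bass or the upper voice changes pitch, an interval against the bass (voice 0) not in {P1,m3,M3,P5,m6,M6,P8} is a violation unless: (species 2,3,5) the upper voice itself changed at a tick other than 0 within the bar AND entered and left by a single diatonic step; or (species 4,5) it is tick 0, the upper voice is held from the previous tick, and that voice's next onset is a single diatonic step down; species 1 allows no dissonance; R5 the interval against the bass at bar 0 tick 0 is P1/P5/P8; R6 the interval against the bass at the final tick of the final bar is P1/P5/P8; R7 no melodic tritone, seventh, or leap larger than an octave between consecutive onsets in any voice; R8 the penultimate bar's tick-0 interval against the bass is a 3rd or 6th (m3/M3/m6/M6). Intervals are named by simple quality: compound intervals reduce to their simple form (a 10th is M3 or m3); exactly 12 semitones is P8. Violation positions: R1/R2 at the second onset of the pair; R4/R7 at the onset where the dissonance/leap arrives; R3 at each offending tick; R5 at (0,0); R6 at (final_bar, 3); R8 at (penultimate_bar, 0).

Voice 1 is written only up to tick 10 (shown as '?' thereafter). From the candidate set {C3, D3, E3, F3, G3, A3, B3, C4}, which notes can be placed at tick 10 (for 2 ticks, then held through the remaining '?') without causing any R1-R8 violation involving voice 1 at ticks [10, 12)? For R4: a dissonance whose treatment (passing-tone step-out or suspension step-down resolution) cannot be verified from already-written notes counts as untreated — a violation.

{A3, C3, C4, E3, G3}

C3: legal
D3: violates R4,R7
E3: legal
F3: violates R4
G3: legal
A3: legal
B3: violates R4
C4: legal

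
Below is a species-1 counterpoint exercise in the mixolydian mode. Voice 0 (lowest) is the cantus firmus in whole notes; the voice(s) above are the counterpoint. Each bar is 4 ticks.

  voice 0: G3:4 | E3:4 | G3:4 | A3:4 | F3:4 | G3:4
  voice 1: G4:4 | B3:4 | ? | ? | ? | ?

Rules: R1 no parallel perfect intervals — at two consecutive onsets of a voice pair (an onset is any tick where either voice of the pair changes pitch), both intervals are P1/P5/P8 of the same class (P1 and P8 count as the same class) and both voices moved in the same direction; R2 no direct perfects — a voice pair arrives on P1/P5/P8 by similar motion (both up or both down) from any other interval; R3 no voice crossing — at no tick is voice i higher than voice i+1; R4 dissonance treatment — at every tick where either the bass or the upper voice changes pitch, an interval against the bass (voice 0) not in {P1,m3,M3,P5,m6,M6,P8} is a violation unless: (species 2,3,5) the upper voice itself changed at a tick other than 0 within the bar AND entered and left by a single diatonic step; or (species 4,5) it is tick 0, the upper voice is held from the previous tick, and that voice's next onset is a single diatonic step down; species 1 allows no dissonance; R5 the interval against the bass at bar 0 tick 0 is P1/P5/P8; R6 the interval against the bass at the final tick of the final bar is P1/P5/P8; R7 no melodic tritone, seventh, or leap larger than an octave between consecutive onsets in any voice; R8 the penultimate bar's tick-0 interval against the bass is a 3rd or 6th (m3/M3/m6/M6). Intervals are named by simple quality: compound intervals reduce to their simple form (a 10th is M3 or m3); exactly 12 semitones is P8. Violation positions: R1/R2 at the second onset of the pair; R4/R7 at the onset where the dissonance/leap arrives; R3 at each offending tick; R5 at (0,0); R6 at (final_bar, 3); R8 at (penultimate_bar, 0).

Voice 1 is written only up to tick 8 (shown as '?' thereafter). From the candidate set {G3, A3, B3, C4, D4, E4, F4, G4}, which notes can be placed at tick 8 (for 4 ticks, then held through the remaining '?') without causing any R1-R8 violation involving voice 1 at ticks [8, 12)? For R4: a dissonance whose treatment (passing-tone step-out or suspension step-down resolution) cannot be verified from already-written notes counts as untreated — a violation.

{B3, E4, G3}

G3: legal
A3: violates R4
B3: legal
C4: violates R4
D4: violates R1
E4: legal
F4: violates R4,R7
G4: violates R2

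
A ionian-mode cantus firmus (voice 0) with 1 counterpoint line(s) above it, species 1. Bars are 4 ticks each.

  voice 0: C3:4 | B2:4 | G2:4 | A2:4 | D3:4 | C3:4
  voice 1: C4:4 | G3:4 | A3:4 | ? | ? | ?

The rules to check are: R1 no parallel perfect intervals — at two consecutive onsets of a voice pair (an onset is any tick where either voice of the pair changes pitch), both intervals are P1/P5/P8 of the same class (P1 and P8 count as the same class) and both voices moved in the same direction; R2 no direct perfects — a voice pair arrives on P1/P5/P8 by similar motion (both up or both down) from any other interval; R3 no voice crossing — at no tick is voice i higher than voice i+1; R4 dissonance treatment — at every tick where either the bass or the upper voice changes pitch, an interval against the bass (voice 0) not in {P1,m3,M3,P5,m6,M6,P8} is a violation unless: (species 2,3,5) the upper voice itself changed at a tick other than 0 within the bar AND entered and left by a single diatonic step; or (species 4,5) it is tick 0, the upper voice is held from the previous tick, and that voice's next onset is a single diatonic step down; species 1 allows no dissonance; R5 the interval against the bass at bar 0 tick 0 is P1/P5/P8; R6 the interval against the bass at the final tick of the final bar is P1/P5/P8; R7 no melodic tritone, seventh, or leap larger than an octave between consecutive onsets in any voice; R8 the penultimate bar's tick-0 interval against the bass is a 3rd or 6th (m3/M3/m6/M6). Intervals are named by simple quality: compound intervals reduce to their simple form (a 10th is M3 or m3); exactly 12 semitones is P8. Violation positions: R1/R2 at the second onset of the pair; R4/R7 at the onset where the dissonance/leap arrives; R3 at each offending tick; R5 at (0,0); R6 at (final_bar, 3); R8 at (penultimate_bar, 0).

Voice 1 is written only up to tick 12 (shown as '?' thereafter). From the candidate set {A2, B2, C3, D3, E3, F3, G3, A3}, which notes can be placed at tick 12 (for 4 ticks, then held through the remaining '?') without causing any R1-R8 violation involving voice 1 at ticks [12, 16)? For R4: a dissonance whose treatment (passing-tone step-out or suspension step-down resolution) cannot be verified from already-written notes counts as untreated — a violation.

{A2, A3, C3, E3, F3}

A2: legal
B2: violates R4,R7
C3: legal
D3: violates R4
E3: legal
F3: legal
G3: violates R4
A3: legal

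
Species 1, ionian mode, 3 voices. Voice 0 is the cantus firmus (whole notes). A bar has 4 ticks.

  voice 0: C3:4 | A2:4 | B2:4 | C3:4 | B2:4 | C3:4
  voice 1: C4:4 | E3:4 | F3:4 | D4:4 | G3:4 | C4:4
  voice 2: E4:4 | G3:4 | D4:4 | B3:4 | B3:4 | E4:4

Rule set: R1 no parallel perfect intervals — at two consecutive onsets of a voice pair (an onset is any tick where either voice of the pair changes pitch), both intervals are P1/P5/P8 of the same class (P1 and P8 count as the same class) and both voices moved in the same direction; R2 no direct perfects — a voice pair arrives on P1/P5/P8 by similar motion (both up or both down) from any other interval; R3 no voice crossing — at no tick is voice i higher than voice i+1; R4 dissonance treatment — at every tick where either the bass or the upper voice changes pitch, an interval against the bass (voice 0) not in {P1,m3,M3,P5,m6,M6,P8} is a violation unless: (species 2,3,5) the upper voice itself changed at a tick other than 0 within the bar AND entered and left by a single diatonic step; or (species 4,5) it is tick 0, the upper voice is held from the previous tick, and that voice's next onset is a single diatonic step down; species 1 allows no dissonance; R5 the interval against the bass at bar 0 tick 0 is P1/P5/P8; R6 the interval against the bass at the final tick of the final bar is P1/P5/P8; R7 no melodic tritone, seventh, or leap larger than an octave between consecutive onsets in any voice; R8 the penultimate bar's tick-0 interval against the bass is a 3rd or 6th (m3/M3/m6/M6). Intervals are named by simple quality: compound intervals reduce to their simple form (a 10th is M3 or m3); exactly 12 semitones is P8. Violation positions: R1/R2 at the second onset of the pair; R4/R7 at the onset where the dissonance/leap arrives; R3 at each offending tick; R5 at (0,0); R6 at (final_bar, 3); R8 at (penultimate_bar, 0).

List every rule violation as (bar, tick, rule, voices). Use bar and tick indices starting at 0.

bar 0: v0=C3 v1=C4 v2=E4 downbeat M3
bar 1: v0=A2 v1=E3 v2=G3 downbeat m7
bar 2: v0=B2 v1=F3 v2=D4 downbeat m3
bar 3: v0=C3 v1=D4 v2=B3 downbeat M7
bar 4: v0=B2 v1=G3 v2=B3 downbeat P8
bar 5: v0=C3 v1=C4 v2=E4 downbeat M3
  -> R5 @ bar 0 tick 0 v(0, 2): opens on M3
  -> R2 @ bar 1 tick 0 v(0, 1): C3/C4 P8 -> A2/E3 P5 similar
  -> R4 @ bar 1 tick 0 v(0, 2): A2/G3 m7 untreated
  -> R4 @ bar 2 tick 0 v(0, 1): B2/F3 TT untreated
  -> R3 @ bar 3 tick 0 v(1, 2): D4 above B3
  -> R4 @ bar 3 tick 0 v(0, 1): C3/D4 M2 untreated
  -> R4 @ bar 3 tick 0 v(0, 2): C3/B3 M7 untreated
  -> R3 @ bar 3 tick 1 v(1, 2): D4 above B3
  -> R3 @ bar 3 tick 2 v(1, 2): D4 above B3
  -> R3 @ bar 3 tick 3 v(1, 2): D4 above B3
  -> R8 @ bar 4 tick 0 v(0, 2): penult P8 not 3rd/6th
  -> R2 @ bar 5 tick 0 v(0, 1): B2/G3 m6 -> C3/C4 P8 similar
  -> R6 @ bar 5 tick 3 v(0, 2): closes on M3

(0, 0, R5, (0, 2))
(1, 0, R2, (0, 1))
(1, 0, R4, (0, 2))
(2, 0, R4, (0, 1))
(3, 0, R3, (1, 2))
(3, 0, R4, (0, 1))
(3, 0, R4, (0, 2))
(3, 1, R3, (1, 2))
(3, 2, R3, (1, 2))
(3, 3, R3, (1, 2))
(4, 0, R8, (0, 2))
(5, 0, R2, (0, 1))
(5, 3, R6, (0, 2))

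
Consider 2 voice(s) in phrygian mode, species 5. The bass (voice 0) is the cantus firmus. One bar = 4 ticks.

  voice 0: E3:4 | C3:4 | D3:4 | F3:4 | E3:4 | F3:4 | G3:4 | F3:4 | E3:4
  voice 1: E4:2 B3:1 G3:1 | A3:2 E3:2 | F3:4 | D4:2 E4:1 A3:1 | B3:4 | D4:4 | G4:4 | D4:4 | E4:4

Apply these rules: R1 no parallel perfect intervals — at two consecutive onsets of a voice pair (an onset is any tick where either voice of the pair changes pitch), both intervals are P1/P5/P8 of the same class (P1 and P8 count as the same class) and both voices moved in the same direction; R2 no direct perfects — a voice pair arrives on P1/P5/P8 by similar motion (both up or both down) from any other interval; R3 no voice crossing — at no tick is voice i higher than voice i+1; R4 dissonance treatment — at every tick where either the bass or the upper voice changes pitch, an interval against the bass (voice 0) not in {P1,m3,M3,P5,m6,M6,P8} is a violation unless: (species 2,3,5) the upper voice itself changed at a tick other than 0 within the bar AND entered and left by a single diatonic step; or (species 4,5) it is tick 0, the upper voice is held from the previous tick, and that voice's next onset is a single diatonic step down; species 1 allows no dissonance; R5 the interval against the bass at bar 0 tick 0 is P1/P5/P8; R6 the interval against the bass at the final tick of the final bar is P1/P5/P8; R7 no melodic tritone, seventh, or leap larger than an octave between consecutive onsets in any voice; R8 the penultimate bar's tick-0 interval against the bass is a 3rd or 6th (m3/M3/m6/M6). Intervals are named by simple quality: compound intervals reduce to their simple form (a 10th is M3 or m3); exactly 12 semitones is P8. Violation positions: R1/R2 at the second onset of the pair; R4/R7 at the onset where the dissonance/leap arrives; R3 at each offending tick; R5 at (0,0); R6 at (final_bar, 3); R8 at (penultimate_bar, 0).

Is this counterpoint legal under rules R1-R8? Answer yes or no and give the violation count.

No (2 violations)

bar 0: v0=E3 v1=E4 (P8)
bar 1: v0=C3 v1=A3 (M6)
bar 2: v0=D3 v1=F3 (m3)
bar 3: v0=F3 v1=D4 (M6)
bar 4: v0=E3 v1=B3 (P5)
bar 5: v0=F3 v1=D4 (M6)
bar 6: v0=G3 v1=G4 (P8)
bar 7: v0=F3 v1=D4 (M6)
bar 8: v0=E3 v1=E4 (P8)
  R4 @ bar3.2: F3/E4 M7 untreated
  R2 @ bar6.0: F3/D4 M6 -> G3/G4 P8 similar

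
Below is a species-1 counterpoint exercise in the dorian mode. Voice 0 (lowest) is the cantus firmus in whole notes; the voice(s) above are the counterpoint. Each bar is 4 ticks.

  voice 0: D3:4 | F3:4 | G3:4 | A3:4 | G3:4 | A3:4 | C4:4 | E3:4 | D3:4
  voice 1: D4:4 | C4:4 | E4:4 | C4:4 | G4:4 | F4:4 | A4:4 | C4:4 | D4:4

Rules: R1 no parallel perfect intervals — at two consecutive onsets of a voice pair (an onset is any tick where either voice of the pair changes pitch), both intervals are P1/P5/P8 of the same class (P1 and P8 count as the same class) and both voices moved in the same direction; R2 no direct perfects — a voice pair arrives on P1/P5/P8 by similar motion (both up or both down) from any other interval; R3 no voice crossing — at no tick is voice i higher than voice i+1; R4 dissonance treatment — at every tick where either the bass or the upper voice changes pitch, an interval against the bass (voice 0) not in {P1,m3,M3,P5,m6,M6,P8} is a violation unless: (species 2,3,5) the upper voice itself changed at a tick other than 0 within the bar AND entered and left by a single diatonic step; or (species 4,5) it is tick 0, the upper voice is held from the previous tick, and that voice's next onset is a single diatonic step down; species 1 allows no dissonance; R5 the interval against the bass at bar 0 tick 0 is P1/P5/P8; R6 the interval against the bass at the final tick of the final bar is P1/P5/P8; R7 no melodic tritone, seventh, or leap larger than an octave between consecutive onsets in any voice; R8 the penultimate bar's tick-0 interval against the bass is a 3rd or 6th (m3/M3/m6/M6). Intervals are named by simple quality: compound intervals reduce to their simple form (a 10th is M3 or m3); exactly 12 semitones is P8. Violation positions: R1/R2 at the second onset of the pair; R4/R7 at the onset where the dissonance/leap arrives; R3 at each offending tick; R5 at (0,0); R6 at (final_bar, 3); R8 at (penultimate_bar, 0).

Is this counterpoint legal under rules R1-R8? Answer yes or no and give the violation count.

bar 0: v0=D3 v1=D4 (P8)
bar 1: v0=F3 v1=C4 (P5)
bar 2: v0=G3 v1=E4 (M6)
bar 3: v0=A3 v1=C4 (m3)
bar 4: v0=G3 v1=G4 (P8)
bar 5: v0=A3 v1=F4 (m6)
bar 6: v0=C4 v1=A4 (M6)
bar 7: v0=E3 v1=C4 (m6)
bar 8: v0=D3 v1=D4 (P8)

Yes (0 violations)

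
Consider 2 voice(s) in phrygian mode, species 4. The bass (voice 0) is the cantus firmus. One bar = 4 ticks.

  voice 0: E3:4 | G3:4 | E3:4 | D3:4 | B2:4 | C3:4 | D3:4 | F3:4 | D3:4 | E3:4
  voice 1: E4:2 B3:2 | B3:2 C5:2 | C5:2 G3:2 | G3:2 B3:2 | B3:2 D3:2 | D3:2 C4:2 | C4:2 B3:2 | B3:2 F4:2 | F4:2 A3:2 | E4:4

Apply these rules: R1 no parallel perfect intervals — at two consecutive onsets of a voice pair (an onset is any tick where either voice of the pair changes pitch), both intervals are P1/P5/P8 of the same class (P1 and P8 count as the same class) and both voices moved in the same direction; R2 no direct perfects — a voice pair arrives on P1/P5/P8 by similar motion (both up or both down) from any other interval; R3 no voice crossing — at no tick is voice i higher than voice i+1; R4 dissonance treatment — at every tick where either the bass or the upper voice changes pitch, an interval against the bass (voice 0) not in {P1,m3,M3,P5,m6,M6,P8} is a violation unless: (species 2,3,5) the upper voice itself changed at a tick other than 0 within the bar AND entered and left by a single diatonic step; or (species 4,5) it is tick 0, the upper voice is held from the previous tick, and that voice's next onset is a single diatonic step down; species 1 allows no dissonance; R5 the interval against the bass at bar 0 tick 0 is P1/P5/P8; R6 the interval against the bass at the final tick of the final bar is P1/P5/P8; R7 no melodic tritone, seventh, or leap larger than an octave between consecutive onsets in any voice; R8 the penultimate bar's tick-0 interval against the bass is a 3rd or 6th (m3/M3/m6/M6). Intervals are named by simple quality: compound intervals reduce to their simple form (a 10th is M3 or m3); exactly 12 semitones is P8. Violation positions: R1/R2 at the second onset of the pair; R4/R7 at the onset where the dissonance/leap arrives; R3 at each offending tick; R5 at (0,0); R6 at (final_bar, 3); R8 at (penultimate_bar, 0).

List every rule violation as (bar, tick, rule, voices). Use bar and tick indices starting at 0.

bar 0: v0=E3 v1=E4 downbeat P8
bar 1: v0=G3 v1=B3 downbeat M3
bar 2: v0=E3 v1=C5 downbeat m6
bar 3: v0=D3 v1=G3 downbeat P4
bar 4: v0=B2 v1=B3 downbeat P8
bar 5: v0=C3 v1=D3 downbeat M2
bar 6: v0=D3 v1=C4 downbeat m7
bar 7: v0=F3 v1=B3 downbeat TT
bar 8: v0=D3 v1=F4 downbeat m3
bar 9: v0=E3 v1=E4 downbeat P8
  -> R4 @ bar 1 tick 2 v(0, 1): G3/C5 P4 untreated
  -> R7 @ bar 1 tick 2 v(1,): B3->C5 leap 13st
  -> R7 @ bar 2 tick 2 v(1,): C5->G3 leap 17st
  -> R4 @ bar 3 tick 0 v(0, 1): D3/G3 P4 untreated
  -> R4 @ bar 5 tick 0 v(0, 1): C3/D3 M2 untreated
  -> R7 @ bar 5 tick 2 v(1,): D3->C4 leap 10st
  -> R4 @ bar 7 tick 0 v(0, 1): F3/B3 TT untreated
  -> R7 @ bar 7 tick 2 v(1,): B3->F4 leap 6st
  -> R2 @ bar 9 tick 0 v(0, 1): D3/A3 P5 -> E3/E4 P8 similar

(1, 2, R4, (0, 1))
(1, 2, R7, (1,))
(2, 2, R7, (1,))
(3, 0, R4, (0, 1))
(5, 0, R4, (0, 1))
(5, 2, R7, (1,))
(7, 0, R4, (0, 1))
(7, 2, R7, (1,))
(9, 0, R2, (0, 1))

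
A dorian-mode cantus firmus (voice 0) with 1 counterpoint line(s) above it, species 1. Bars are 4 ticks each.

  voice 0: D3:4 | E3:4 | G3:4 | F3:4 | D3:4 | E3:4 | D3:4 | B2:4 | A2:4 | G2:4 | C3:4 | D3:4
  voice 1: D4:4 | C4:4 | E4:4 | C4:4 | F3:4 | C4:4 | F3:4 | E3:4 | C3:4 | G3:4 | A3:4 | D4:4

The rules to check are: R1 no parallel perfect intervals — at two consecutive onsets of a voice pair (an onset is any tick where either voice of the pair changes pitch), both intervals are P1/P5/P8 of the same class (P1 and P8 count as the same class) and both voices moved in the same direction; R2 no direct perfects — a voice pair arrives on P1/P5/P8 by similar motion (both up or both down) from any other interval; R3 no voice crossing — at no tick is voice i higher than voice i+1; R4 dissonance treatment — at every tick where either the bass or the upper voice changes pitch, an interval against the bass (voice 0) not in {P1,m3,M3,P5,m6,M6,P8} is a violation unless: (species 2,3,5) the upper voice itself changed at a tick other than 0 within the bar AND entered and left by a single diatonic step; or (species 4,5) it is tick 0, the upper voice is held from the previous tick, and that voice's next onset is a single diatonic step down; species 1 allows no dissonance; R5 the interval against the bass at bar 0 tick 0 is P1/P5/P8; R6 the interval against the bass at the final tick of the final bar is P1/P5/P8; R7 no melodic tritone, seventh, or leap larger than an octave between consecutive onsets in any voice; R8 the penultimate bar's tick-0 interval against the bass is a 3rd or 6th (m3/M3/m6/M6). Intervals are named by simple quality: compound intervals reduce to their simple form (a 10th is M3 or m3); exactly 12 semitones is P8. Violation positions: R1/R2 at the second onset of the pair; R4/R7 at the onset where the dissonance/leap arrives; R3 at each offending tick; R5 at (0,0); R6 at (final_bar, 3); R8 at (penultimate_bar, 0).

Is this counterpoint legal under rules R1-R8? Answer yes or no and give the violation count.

bar 0: v0=D3 v1=D4 (P8)
bar 1: v0=E3 v1=C4 (m6)
bar 2: v0=G3 v1=E4 (M6)
bar 3: v0=F3 v1=C4 (P5)
bar 4: v0=D3 v1=F3 (m3)
bar 5: v0=E3 v1=C4 (m6)
bar 6: v0=D3 v1=F3 (m3)
bar 7: v0=B2 v1=E3 (P4)
bar 8: v0=A2 v1=C3 (m3)
bar 9: v0=G2 v1=G3 (P8)
bar 10: v0=C3 v1=A3 (M6)
bar 11: v0=D3 v1=D4 (P8)
  R2 @ bar3.0: G3/E4 M6 -> F3/C4 P5 similar
  R4 @ bar7.0: B2/E3 P4 untreated
  R2 @ bar11.0: C3/A3 M6 -> D3/D4 P8 similar

No (3 violations)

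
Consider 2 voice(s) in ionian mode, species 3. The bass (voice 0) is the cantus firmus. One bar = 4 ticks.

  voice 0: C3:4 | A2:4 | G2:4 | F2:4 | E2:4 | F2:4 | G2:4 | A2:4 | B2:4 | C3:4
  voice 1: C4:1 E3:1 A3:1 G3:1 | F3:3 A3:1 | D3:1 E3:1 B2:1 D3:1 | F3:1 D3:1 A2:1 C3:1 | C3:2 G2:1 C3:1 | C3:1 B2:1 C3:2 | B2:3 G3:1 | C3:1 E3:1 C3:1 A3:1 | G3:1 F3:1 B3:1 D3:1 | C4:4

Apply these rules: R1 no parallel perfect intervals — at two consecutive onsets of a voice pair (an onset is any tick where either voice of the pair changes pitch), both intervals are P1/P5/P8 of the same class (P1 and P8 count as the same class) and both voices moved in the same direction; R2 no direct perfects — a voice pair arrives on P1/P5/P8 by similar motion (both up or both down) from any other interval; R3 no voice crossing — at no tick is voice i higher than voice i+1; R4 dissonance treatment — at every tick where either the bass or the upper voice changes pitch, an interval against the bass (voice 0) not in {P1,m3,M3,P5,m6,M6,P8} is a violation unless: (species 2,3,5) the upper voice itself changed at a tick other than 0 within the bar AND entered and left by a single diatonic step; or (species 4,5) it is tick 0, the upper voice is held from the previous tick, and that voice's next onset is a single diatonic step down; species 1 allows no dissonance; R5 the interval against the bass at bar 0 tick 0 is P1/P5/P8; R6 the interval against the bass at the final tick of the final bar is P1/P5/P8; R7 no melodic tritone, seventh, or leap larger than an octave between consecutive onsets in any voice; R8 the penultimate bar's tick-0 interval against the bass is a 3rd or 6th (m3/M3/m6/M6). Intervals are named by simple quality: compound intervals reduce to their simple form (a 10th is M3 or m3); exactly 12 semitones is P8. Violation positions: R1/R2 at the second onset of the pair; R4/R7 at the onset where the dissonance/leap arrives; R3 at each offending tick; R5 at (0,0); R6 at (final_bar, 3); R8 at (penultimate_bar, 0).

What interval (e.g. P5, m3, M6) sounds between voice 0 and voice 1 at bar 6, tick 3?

voice 0=G2 voice 1=G3 -> P8

P8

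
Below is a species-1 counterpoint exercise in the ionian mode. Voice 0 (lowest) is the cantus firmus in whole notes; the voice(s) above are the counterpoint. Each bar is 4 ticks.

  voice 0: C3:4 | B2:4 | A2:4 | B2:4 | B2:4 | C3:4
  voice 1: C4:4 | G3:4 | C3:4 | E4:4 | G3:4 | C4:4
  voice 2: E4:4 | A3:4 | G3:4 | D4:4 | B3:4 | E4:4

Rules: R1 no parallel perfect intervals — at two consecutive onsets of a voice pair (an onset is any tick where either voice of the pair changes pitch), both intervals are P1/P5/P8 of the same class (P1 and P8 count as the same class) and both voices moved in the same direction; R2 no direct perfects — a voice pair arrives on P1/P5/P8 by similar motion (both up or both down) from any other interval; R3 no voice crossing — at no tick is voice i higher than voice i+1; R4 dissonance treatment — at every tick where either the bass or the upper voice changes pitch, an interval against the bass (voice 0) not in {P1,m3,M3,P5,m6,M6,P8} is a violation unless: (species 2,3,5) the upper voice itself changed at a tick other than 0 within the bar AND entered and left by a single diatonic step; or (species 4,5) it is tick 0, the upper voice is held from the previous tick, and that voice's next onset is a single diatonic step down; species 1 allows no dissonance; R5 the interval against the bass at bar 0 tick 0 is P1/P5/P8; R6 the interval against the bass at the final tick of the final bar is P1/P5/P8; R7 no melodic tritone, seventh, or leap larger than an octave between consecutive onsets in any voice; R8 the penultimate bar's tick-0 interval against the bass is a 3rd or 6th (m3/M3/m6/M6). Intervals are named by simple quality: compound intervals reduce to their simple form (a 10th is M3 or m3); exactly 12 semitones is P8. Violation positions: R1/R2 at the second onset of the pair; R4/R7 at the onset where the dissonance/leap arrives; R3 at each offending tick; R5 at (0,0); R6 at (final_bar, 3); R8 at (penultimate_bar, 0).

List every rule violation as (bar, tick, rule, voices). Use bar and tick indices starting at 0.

(0, 0, R5, (0, 2))
(1, 0, R4, (0, 2))
(2, 0, R2, (1, 2))
(2, 0, R4, (0, 2))
(3, 0, R3, (1, 2))
(3, 0, R4, (0, 1))
(3, 0, R7, (1,))
(3, 1, R3, (1, 2))
(3, 2, R3, (1, 2))
(3, 3, R3, (1, 2))
(4, 0, R8, (0, 2))
(5, 0, R2, (0, 1))
(5, 3, R6, (0, 2))

bar 0: v0=C3 v1=C4 v2=E4 downbeat M3
bar 1: v0=B2 v1=G3 v2=A3 downbeat m7
bar 2: v0=A2 v1=C3 v2=G3 downbeat m7
bar 3: v0=B2 v1=E4 v2=D4 downbeat m3
bar 4: v0=B2 v1=G3 v2=B3 downbeat P8
bar 5: v0=C3 v1=C4 v2=E4 downbeat M3
  -> R5 @ bar 0 tick 0 v(0, 2): opens on M3
  -> R4 @ bar 1 tick 0 v(0, 2): B2/A3 m7 untreated
  -> R2 @ bar 2 tick 0 v(1, 2): G3/A3 M2 -> C3/G3 P5 similar
  -> R4 @ bar 2 tick 0 v(0, 2): A2/G3 m7 untreated
  -> R3 @ bar 3 tick 0 v(1, 2): E4 above D4
  -> R4 @ bar 3 tick 0 v(0, 1): B2/E4 P4 untreated
  -> R7 @ bar 3 tick 0 v(1,): C3->E4 leap 16st
  -> R3 @ bar 3 tick 1 v(1, 2): E4 above D4
  -> R3 @ bar 3 tick 2 v(1, 2): E4 above D4
  -> R3 @ bar 3 tick 3 v(1, 2): E4 above D4
  -> R8 @ bar 4 tick 0 v(0, 2): penult P8 not 3rd/6th
  -> R2 @ bar 5 tick 0 v(0, 1): B2/G3 m6 -> C3/C4 P8 similar
  -> R6 @ bar 5 tick 3 v(0, 2): closes on M3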